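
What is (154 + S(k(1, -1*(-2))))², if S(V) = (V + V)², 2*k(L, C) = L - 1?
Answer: 23716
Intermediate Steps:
k(L, C) = -½ + L/2 (k(L, C) = (L - 1)/2 = (-1 + L)/2 = -½ + L/2)
S(V) = 4*V² (S(V) = (2*V)² = 4*V²)
(154 + S(k(1, -1*(-2))))² = (154 + 4*(-½ + (½)*1)²)² = (154 + 4*(-½ + ½)²)² = (154 + 4*0²)² = (154 + 4*0)² = (154 + 0)² = 154² = 23716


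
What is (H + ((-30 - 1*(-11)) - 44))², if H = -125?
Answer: 35344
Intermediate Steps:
(H + ((-30 - 1*(-11)) - 44))² = (-125 + ((-30 - 1*(-11)) - 44))² = (-125 + ((-30 + 11) - 44))² = (-125 + (-19 - 44))² = (-125 - 63)² = (-188)² = 35344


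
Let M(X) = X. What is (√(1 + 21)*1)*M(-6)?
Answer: -6*√22 ≈ -28.142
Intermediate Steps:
(√(1 + 21)*1)*M(-6) = (√(1 + 21)*1)*(-6) = (√22*1)*(-6) = √22*(-6) = -6*√22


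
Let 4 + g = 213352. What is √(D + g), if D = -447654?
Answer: 3*I*√26034 ≈ 484.05*I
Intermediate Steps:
g = 213348 (g = -4 + 213352 = 213348)
√(D + g) = √(-447654 + 213348) = √(-234306) = 3*I*√26034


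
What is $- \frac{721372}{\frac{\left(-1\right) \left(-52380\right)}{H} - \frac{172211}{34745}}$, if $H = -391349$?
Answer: $\frac{9808798785218860}{69214545739} \approx 1.4172 \cdot 10^{5}$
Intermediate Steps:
$- \frac{721372}{\frac{\left(-1\right) \left(-52380\right)}{H} - \frac{172211}{34745}} = - \frac{721372}{\frac{\left(-1\right) \left(-52380\right)}{-391349} - \frac{172211}{34745}} = - \frac{721372}{52380 \left(- \frac{1}{391349}\right) - \frac{172211}{34745}} = - \frac{721372}{- \frac{52380}{391349} - \frac{172211}{34745}} = - \frac{721372}{- \frac{69214545739}{13597421005}} = \left(-721372\right) \left(- \frac{13597421005}{69214545739}\right) = \frac{9808798785218860}{69214545739}$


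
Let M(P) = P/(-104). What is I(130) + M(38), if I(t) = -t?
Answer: -6779/52 ≈ -130.37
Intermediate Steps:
M(P) = -P/104 (M(P) = P*(-1/104) = -P/104)
I(130) + M(38) = -1*130 - 1/104*38 = -130 - 19/52 = -6779/52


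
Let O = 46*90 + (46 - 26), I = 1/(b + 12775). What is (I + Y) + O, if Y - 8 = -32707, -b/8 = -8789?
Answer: -2371219892/83087 ≈ -28539.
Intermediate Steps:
b = 70312 (b = -8*(-8789) = 70312)
Y = -32699 (Y = 8 - 32707 = -32699)
I = 1/83087 (I = 1/(70312 + 12775) = 1/83087 ≈ 1.2036e-5)
O = 4160 (O = 4140 + 20 = 4160)
(I + Y) + O = (1/83087 - 32699) + 4160 = -2716861812/83087 + 4160 = -2371219892/83087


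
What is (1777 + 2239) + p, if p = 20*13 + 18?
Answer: 4294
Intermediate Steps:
p = 278 (p = 260 + 18 = 278)
(1777 + 2239) + p = (1777 + 2239) + 278 = 4016 + 278 = 4294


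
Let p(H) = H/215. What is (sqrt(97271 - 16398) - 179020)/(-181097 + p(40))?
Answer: 7697860/7787163 - 43*sqrt(80873)/7787163 ≈ 0.98696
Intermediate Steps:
p(H) = H/215 (p(H) = H*(1/215) = H/215)
(sqrt(97271 - 16398) - 179020)/(-181097 + p(40)) = (sqrt(97271 - 16398) - 179020)/(-181097 + (1/215)*40) = (sqrt(80873) - 179020)/(-181097 + 8/43) = (-179020 + sqrt(80873))/(-7787163/43) = (-179020 + sqrt(80873))*(-43/7787163) = 7697860/7787163 - 43*sqrt(80873)/7787163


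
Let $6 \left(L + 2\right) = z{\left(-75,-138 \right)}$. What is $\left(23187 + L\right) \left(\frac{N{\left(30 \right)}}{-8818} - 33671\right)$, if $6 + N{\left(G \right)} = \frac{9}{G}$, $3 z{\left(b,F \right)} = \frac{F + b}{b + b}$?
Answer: $- \frac{61955117975198833}{79362000} \approx -7.8066 \cdot 10^{8}$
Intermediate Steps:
$z{\left(b,F \right)} = \frac{F + b}{6 b}$ ($z{\left(b,F \right)} = \frac{\left(F + b\right) \frac{1}{b + b}}{3} = \frac{\left(F + b\right) \frac{1}{2 b}}{3} = \frac{\frac{1}{2} \frac{1}{b} \left(F + b\right)}{3} = \frac{F + b}{6 b}$)
$N{\left(G \right)} = -6 + \frac{9}{G}$
$L = - \frac{1729}{900}$ ($L = -2 + \frac{\frac{1}{6} \frac{1}{-75} \left(-138 - 75\right)}{6} = -2 + \frac{\frac{1}{6} \left(- \frac{1}{75}\right) \left(-213\right)}{6} = -2 + \frac{1}{6} \cdot \frac{71}{150} = -2 + \frac{71}{900} = - \frac{1729}{900} \approx -1.9211$)
$\left(23187 + L\right) \left(\frac{N{\left(30 \right)}}{-8818} - 33671\right) = \left(23187 - \frac{1729}{900}\right) \left(\frac{-6 + \frac{9}{30}}{-8818} - 33671\right) = \frac{20866571 \left(\left(-6 + 9 \cdot \frac{1}{30}\right) \left(- \frac{1}{8818}\right) - 33671\right)}{900} = \frac{20866571 \left(\left(-6 + \frac{3}{10}\right) \left(- \frac{1}{8818}\right) - 33671\right)}{900} = \frac{20866571 \left(\left(- \frac{57}{10}\right) \left(- \frac{1}{8818}\right) - 33671\right)}{900} = \frac{20866571 \left(\frac{57}{88180} - 33671\right)}{900} = \frac{20866571}{900} \left(- \frac{2969108723}{88180}\right) = - \frac{61955117975198833}{79362000}$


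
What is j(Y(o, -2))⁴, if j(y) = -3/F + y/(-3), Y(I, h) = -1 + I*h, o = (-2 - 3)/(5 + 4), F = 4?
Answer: 52200625/136048896 ≈ 0.38369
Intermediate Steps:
o = -5/9 ≈ -0.55556
j(y) = -¾ - y/3 (j(y) = -3/4 + y/(-3) = -3*¼ + y*(-⅓) = -¾ - y/3)
j(Y(o, -2))⁴ = (-¾ - (-1 - 5/9*(-2))/3)⁴ = (-¾ - (-1 + 10/9)/3)⁴ = (-¾ - ⅓*⅑)⁴ = (-¾ - 1/27)⁴ = (-85/108)⁴ = 52200625/136048896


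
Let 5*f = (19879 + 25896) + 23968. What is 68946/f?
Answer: 344730/69743 ≈ 4.9429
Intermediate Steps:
f = 69743/5 (f = ((19879 + 25896) + 23968)/5 = (45775 + 23968)/5 = (1/5)*69743 = 69743/5 ≈ 13949.)
68946/f = 68946/(69743/5) = 68946*(5/69743) = 344730/69743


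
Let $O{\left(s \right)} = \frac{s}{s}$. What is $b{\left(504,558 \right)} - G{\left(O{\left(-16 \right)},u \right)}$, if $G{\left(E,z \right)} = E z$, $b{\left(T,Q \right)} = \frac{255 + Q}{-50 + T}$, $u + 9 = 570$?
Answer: $- \frac{253881}{454} \approx -559.21$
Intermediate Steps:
$u = 561$ ($u = -9 + 570 = 561$)
$O{\left(s \right)} = 1$
$b{\left(T,Q \right)} = \frac{255 + Q}{-50 + T}$
$b{\left(504,558 \right)} - G{\left(O{\left(-16 \right)},u \right)} = \frac{255 + 558}{-50 + 504} - 1 \cdot 561 = \frac{1}{454} \cdot 813 - 561 = \frac{813}{454} - 561 = - \frac{253881}{454}$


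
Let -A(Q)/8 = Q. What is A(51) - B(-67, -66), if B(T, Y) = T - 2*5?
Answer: -331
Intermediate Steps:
A(Q) = -8*Q
B(T, Y) = -10 + T (B(T, Y) = T - 10 = -10 + T)
A(51) - B(-67, -66) = -8*51 - (-10 - 67) = -408 - 1*(-77) = -408 + 77 = -331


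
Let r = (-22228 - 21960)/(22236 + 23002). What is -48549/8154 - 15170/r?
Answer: 466135208969/30025746 ≈ 15525.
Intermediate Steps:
r = -22094/22619 (r = -44188/45238 = -44188*1/45238 = -22094/22619 ≈ -0.97679)
-48549/8154 - 15170/r = -48549/8154 - 15170/(-22094/22619) = -48549*1/8154 - 15170*(-22619/22094) = -16183/2718 + 171565115/11047 = 466135208969/30025746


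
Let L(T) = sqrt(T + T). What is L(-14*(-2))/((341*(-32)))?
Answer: -sqrt(14)/5456 ≈ -0.00068579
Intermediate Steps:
L(T) = sqrt(2)*sqrt(T) (L(T) = sqrt(2*T) = sqrt(2)*sqrt(T))
L(-14*(-2))/((341*(-32))) = (sqrt(2)*sqrt(-14*(-2)))/((341*(-32))) = (sqrt(2)*sqrt(28))/(-10912) = (sqrt(2)*(2*sqrt(7)))*(-1/10912) = (2*sqrt(14))*(-1/10912) = -sqrt(14)/5456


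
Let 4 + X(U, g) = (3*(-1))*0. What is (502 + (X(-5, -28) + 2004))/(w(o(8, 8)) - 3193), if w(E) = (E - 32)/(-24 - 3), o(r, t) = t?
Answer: -22518/28729 ≈ -0.78381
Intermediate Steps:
X(U, g) = -4 (X(U, g) = -4 + (3*(-1))*0 = -4 - 3*0 = -4 + 0 = -4)
w(E) = 32/27 - E/27 (w(E) = (-32 + E)/(-27) = (-32 + E)*(-1/27) = 32/27 - E/27)
(502 + (X(-5, -28) + 2004))/(w(o(8, 8)) - 3193) = (502 + (-4 + 2004))/((32/27 - 1/27*8) - 3193) = (502 + 2000)/((32/27 - 8/27) - 3193) = 2502/(8/9 - 3193) = 2502/(-28729/9) = 2502*(-9/28729) = -22518/28729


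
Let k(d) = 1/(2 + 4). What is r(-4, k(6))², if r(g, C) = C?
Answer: 1/36 ≈ 0.027778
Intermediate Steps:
k(d) = ⅙ (k(d) = 1/6 = ⅙)
r(-4, k(6))² = (⅙)² = 1/36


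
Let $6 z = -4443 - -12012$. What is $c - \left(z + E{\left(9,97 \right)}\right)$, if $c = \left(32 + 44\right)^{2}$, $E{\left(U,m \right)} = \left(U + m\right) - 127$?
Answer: $\frac{9071}{2} \approx 4535.5$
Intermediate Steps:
$E{\left(U,m \right)} = -127 + U + m$
$z = \frac{2523}{2}$ ($z = \frac{-4443 - -12012}{6} = \frac{-4443 + 12012}{6} = \frac{1}{6} \cdot 7569 = \frac{2523}{2} \approx 1261.5$)
$c = 5776$ ($c = 76^{2} = 5776$)
$c - \left(z + E{\left(9,97 \right)}\right) = 5776 - \left(\frac{2523}{2} + \left(-127 + 9 + 97\right)\right) = 5776 - \left(\frac{2523}{2} - 21\right) = 5776 - \frac{2481}{2} = \frac{9071}{2}$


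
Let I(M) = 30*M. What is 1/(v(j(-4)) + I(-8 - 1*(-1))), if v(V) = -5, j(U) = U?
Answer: -1/215 ≈ -0.0046512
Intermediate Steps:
1/(v(j(-4)) + I(-8 - 1*(-1))) = 1/(-5 + 30*(-8 - 1*(-1))) = 1/(-5 + 30*(-8 + 1)) = 1/(-5 + 30*(-7)) = 1/(-5 - 210) = 1/(-215) = -1/215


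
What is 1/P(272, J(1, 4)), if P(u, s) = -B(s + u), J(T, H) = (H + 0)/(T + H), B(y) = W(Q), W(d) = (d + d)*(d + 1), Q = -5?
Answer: -1/40 ≈ -0.025000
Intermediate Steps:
W(d) = 2*d*(1 + d) (W(d) = (2*d)*(1 + d) = 2*d*(1 + d))
B(y) = 40 (B(y) = 2*(-5)*(1 - 5) = 2*(-5)*(-4) = 40)
J(T, H) = H/(H + T)
P(u, s) = -40 (P(u, s) = -1*40 = -40)
1/P(272, J(1, 4)) = 1/(-40) = -1/40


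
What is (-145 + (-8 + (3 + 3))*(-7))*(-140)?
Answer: 18340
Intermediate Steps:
(-145 + (-8 + (3 + 3))*(-7))*(-140) = (-145 + (-8 + 6)*(-7))*(-140) = (-145 - 2*(-7))*(-140) = (-145 + 14)*(-140) = -131*(-140) = 18340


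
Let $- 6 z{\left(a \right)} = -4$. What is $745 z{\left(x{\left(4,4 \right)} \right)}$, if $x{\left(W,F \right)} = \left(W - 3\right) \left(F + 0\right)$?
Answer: $\frac{1490}{3} \approx 496.67$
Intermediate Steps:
$x{\left(W,F \right)} = F \left(-3 + W\right)$ ($x{\left(W,F \right)} = \left(-3 + W\right) F = F \left(-3 + W\right)$)
$z{\left(a \right)} = \frac{2}{3}$ ($z{\left(a \right)} = \left(- \frac{1}{6}\right) \left(-4\right) = \frac{2}{3}$)
$745 z{\left(x{\left(4,4 \right)} \right)} = 745 \cdot \frac{2}{3} = \frac{1490}{3}$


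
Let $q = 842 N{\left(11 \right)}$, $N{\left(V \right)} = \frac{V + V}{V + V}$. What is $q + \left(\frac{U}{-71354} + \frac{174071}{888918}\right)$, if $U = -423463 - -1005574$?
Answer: $\frac{13225306400665}{15856963743} \approx 834.04$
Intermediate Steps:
$U = 582111$ ($U = -423463 + 1005574 = 582111$)
$N{\left(V \right)} = 1$ ($N{\left(V \right)} = \frac{2 V}{2 V} = 2 V \frac{1}{2 V} = 1$)
$q = 842$ ($q = 842 \cdot 1 = 842$)
$q + \left(\frac{U}{-71354} + \frac{174071}{888918}\right) = 842 + \left(\frac{582111}{-71354} + \frac{174071}{888918}\right) = 842 + \left(582111 \left(- \frac{1}{71354}\right) + 174071 \cdot \frac{1}{888918}\right) = 842 + \left(- \frac{582111}{71354} + \frac{174071}{888918}\right) = 842 - \frac{126257070941}{15856963743} = \frac{13225306400665}{15856963743}$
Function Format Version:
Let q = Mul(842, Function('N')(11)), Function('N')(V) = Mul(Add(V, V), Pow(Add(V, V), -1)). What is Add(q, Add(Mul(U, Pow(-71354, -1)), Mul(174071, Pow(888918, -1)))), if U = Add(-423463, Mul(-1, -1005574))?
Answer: Rational(13225306400665, 15856963743) ≈ 834.04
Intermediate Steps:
U = 582111 (U = Add(-423463, 1005574) = 582111)
Function('N')(V) = 1 (Function('N')(V) = Mul(Mul(2, V), Pow(Mul(2, V), -1)) = Mul(Mul(2, V), Mul(Rational(1, 2), Pow(V, -1))) = 1)
q = 842 (q = Mul(842, 1) = 842)
Add(q, Add(Mul(U, Pow(-71354, -1)), Mul(174071, Pow(888918, -1)))) = Add(842, Add(Mul(582111, Pow(-71354, -1)), Mul(174071, Pow(888918, -1)))) = Add(842, Add(Mul(582111, Rational(-1, 71354)), Mul(174071, Rational(1, 888918)))) = Add(842, Add(Rational(-582111, 71354), Rational(174071, 888918))) = Add(842, Rational(-126257070941, 15856963743)) = Rational(13225306400665, 15856963743)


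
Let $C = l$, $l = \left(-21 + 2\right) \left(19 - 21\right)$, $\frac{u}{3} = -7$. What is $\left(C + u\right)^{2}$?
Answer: $289$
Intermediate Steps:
$u = -21$ ($u = 3 \left(-7\right) = -21$)
$l = 38$ ($l = \left(-19\right) \left(-2\right) = 38$)
$C = 38$
$\left(C + u\right)^{2} = \left(38 - 21\right)^{2} = 17^{2} = 289$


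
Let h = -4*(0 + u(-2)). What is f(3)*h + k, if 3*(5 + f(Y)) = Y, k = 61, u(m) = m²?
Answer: 125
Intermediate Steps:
f(Y) = -5 + Y/3
h = -16 (h = -4*(0 + (-2)²) = -4*(0 + 4) = -4*4 = -16)
f(3)*h + k = (-5 + (⅓)*3)*(-16) + 61 = (-5 + 1)*(-16) + 61 = -4*(-16) + 61 = 64 + 61 = 125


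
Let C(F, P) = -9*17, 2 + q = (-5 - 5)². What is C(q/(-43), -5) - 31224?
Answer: -31377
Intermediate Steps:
q = 98 (q = -2 + (-5 - 5)² = -2 + (-10)² = -2 + 100 = 98)
C(F, P) = -153
C(q/(-43), -5) - 31224 = -153 - 31224 = -31377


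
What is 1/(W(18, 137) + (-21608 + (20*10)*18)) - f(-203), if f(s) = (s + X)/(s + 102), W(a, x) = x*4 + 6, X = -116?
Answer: -5567927/1762854 ≈ -3.1585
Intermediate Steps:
W(a, x) = 6 + 4*x (W(a, x) = 4*x + 6 = 6 + 4*x)
f(s) = (-116 + s)/(102 + s) (f(s) = (s - 116)/(s + 102) = (-116 + s)/(102 + s))
1/(W(18, 137) + (-21608 + (20*10)*18)) - f(-203) = 1/((6 + 4*137) + (-21608 + (20*10)*18)) - (-116 - 203)/(102 - 203) = 1/((6 + 548) + (-21608 + 200*18)) - (-319)/(-101) = 1/(554 + (-21608 + 3600)) - (-1)*(-319)/101 = 1/(554 - 18008) - 1*319/101 = 1/(-17454) - 319/101 = -1/17454 - 319/101 = -5567927/1762854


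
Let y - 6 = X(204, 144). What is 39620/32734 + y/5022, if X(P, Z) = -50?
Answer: 49382836/41097537 ≈ 1.2016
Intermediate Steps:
y = -44 (y = 6 - 50 = -44)
39620/32734 + y/5022 = 39620/32734 - 44/5022 = 39620*(1/32734) - 44*1/5022 = 19810/16367 - 22/2511 = 49382836/41097537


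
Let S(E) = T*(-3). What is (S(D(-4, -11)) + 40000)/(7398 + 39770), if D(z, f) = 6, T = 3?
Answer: 39991/47168 ≈ 0.84784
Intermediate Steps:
S(E) = -9 (S(E) = 3*(-3) = -9)
(S(D(-4, -11)) + 40000)/(7398 + 39770) = (-9 + 40000)/(7398 + 39770) = 39991/47168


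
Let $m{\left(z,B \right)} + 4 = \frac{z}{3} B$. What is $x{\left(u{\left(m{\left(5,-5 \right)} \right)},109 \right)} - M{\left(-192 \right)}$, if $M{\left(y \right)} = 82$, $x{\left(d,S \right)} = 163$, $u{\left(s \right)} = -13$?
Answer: $81$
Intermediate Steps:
$m{\left(z,B \right)} = -4 + \frac{B z}{3}$ ($m{\left(z,B \right)} = -4 + \frac{z}{3} B = -4 + \frac{B z}{3}$)
$x{\left(u{\left(m{\left(5,-5 \right)} \right)},109 \right)} - M{\left(-192 \right)} = 163 - 82 = 81$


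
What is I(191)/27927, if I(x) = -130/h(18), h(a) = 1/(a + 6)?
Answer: -1040/9309 ≈ -0.11172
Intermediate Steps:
h(a) = 1/(6 + a)
I(x) = -3120 (I(x) = -130/(1/(6 + 18)) = -130/(1/24) = -130/1/24 = -130*24 = -3120)
I(191)/27927 = -3120/27927 = -3120*1/27927 = -1040/9309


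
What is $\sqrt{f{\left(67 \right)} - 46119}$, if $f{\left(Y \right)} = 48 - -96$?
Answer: $5 i \sqrt{1839} \approx 214.42 i$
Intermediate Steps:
$f{\left(Y \right)} = 144$ ($f{\left(Y \right)} = 48 + 96 = 144$)
$\sqrt{f{\left(67 \right)} - 46119} = \sqrt{144 - 46119} = \sqrt{-45975} = 5 i \sqrt{1839}$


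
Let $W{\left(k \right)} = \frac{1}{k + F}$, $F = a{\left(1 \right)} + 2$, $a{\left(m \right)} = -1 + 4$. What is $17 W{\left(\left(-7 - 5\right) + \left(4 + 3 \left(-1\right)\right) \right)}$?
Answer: $- \frac{17}{6} \approx -2.8333$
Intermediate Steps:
$a{\left(m \right)} = 3$
$F = 5$ ($F = 3 + 2 = 5$)
$W{\left(k \right)} = \frac{1}{5 + k}$ ($W{\left(k \right)} = \frac{1}{k + 5} = \frac{1}{5 + k}$)
$17 W{\left(\left(-7 - 5\right) + \left(4 + 3 \left(-1\right)\right) \right)} = \frac{17}{5 + \left(\left(-7 - 5\right) + \left(4 + 3 \left(-1\right)\right)\right)} = \frac{17}{5 + \left(-12 + \left(4 - 3\right)\right)} = \frac{17}{5 + \left(-12 + 1\right)} = \frac{17}{5 - 11} = \frac{17}{-6} = 17 \left(- \frac{1}{6}\right) = - \frac{17}{6}$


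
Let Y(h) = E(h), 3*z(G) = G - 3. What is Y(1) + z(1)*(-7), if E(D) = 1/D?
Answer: 17/3 ≈ 5.6667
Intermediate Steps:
z(G) = -1 + G/3 (z(G) = (G - 3)/3 = (-3 + G)/3 = -1 + G/3)
Y(h) = 1/h
Y(1) + z(1)*(-7) = 1/1 + (-1 + (⅓)*1)*(-7) = 1 + (-1 + ⅓)*(-7) = 1 - ⅔*(-7) = 1 + 14/3 = 17/3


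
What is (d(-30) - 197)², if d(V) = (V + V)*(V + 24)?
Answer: 26569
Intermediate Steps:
d(V) = 2*V*(24 + V) (d(V) = (2*V)*(24 + V) = 2*V*(24 + V))
(d(-30) - 197)² = (2*(-30)*(24 - 30) - 197)² = (2*(-30)*(-6) - 197)² = (360 - 197)² = 163² = 26569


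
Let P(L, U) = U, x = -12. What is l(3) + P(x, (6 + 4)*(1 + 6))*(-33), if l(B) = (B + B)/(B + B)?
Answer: -2309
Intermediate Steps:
l(B) = 1 (l(B) = (2*B)/((2*B)) = (2*B)*(1/(2*B)) = 1)
l(3) + P(x, (6 + 4)*(1 + 6))*(-33) = 1 + ((6 + 4)*(1 + 6))*(-33) = 1 + (10*7)*(-33) = 1 + 70*(-33) = 1 - 2310 = -2309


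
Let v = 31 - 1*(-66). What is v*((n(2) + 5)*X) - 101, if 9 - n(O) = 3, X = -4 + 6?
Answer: 2033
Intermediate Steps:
X = 2
n(O) = 6 (n(O) = 9 - 1*3 = 9 - 3 = 6)
v = 97 (v = 31 + 66 = 97)
v*((n(2) + 5)*X) - 101 = 97*((6 + 5)*2) - 101 = 97*(11*2) - 101 = 97*22 - 101 = 2134 - 101 = 2033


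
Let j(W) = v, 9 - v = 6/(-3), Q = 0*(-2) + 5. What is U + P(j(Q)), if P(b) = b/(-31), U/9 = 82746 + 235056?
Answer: 88666747/31 ≈ 2.8602e+6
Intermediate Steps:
Q = 5 (Q = 0 + 5 = 5)
v = 11 (v = 9 - 6/(-3) = 9 - 6*(-1)/3 = 9 - 1*(-2) = 9 + 2 = 11)
U = 2860218 (U = 9*(82746 + 235056) = 9*317802 = 2860218)
j(W) = 11
P(b) = -b/31 (P(b) = b*(-1/31) = -b/31)
U + P(j(Q)) = 2860218 - 1/31*11 = 2860218 - 11/31 = 88666747/31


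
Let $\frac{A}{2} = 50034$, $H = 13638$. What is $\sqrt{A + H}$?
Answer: $3 \sqrt{12634} \approx 337.2$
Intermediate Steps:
$A = 100068$ ($A = 2 \cdot 50034 = 100068$)
$\sqrt{A + H} = \sqrt{100068 + 13638} = \sqrt{113706} = 3 \sqrt{12634}$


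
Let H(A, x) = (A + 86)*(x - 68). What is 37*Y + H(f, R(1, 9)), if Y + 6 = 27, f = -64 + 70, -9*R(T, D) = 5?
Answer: -49771/9 ≈ -5530.1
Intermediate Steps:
R(T, D) = -5/9 (R(T, D) = -⅑*5 = -5/9)
f = 6
Y = 21 (Y = -6 + 27 = 21)
H(A, x) = (-68 + x)*(86 + A) (H(A, x) = (86 + A)*(-68 + x) = (-68 + x)*(86 + A))
37*Y + H(f, R(1, 9)) = 37*21 + (-5848 - 68*6 + 86*(-5/9) + 6*(-5/9)) = 777 + (-5848 - 408 - 430/9 - 10/3) = 777 - 56764/9 = -49771/9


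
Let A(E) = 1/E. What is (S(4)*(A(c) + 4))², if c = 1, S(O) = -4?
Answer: 400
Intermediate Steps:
(S(4)*(A(c) + 4))² = (-4*(1/1 + 4))² = (-4*(1 + 4))² = (-4*5)² = (-20)² = 400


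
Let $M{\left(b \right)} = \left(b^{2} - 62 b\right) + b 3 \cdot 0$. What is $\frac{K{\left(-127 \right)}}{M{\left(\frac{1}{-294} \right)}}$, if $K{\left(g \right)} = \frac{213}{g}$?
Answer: $- \frac{18410868}{2315083} \approx -7.9526$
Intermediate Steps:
$M{\left(b \right)} = b^{2} - 62 b$ ($M{\left(b \right)} = \left(b^{2} - 62 b\right) + 3 b 0 = \left(b^{2} - 62 b\right) + 0 = b^{2} - 62 b$)
$\frac{K{\left(-127 \right)}}{M{\left(\frac{1}{-294} \right)}} = \frac{213 \frac{1}{-127}}{\frac{1}{-294} \left(-62 + \frac{1}{-294}\right)} = \frac{213 \left(- \frac{1}{127}\right)}{\left(- \frac{1}{294}\right) \left(-62 - \frac{1}{294}\right)} = - \frac{213}{127 \left(\left(- \frac{1}{294}\right) \left(- \frac{18229}{294}\right)\right)} = - \frac{213}{127 \cdot \frac{18229}{86436}} = \left(- \frac{213}{127}\right) \frac{86436}{18229} = - \frac{18410868}{2315083}$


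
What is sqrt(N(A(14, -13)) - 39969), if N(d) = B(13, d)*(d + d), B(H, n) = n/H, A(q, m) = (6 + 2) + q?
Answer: I*sqrt(6742177)/13 ≈ 199.74*I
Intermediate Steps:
A(q, m) = 8 + q
N(d) = 2*d**2/13 (N(d) = (d/13)*(d + d) = (d*(1/13))*(2*d) = (d/13)*(2*d) = 2*d**2/13)
sqrt(N(A(14, -13)) - 39969) = sqrt(2*(8 + 14)**2/13 - 39969) = sqrt((2/13)*22**2 - 39969) = sqrt((2/13)*484 - 39969) = sqrt(968/13 - 39969) = sqrt(-518629/13) = I*sqrt(6742177)/13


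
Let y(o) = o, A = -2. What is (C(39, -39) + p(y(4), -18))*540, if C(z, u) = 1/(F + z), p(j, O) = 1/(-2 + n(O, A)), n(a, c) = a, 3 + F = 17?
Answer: -891/53 ≈ -16.811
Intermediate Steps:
F = 14 (F = -3 + 17 = 14)
p(j, O) = 1/(-2 + O)
C(z, u) = 1/(14 + z)
(C(39, -39) + p(y(4), -18))*540 = (1/(14 + 39) + 1/(-2 - 18))*540 = (1/53 + 1/(-20))*540 = (1/53 - 1/20)*540 = -33/1060*540 = -891/53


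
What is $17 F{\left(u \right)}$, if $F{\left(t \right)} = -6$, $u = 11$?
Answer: $-102$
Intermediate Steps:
$17 F{\left(u \right)} = 17 \left(-6\right) = -102$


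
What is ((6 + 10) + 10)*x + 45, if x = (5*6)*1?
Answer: 825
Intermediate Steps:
x = 30 (x = 30*1 = 30)
((6 + 10) + 10)*x + 45 = ((6 + 10) + 10)*30 + 45 = (16 + 10)*30 + 45 = 26*30 + 45 = 780 + 45 = 825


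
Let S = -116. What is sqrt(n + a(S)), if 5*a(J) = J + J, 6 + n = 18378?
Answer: 2*sqrt(114535)/5 ≈ 135.37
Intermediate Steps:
n = 18372 (n = -6 + 18378 = 18372)
a(J) = 2*J/5 (a(J) = (J + J)/5 = (2*J)/5 = 2*J/5)
sqrt(n + a(S)) = sqrt(18372 + (2/5)*(-116)) = sqrt(18372 - 232/5) = sqrt(91628/5) = 2*sqrt(114535)/5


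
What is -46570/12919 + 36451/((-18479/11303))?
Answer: -5323561598137/238730201 ≈ -22300.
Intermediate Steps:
-46570/12919 + 36451/((-18479/11303)) = -46570*1/12919 + 36451/((-18479*1/11303)) = -46570/12919 + 36451/(-18479/11303) = -46570/12919 + 36451*(-11303/18479) = -46570/12919 - 412005653/18479 = -5323561598137/238730201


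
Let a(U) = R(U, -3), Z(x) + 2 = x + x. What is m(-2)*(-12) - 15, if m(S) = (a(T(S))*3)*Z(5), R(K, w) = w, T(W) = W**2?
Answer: 849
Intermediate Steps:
Z(x) = -2 + 2*x (Z(x) = -2 + (x + x) = -2 + 2*x)
a(U) = -3
m(S) = -72 (m(S) = (-3*3)*(-2 + 2*5) = -9*(-2 + 10) = -9*8 = -72)
m(-2)*(-12) - 15 = -72*(-12) - 15 = 864 - 15 = 849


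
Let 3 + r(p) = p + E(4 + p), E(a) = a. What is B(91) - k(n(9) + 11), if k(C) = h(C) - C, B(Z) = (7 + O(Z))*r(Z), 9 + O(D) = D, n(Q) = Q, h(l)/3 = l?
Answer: 16247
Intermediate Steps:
h(l) = 3*l
r(p) = 1 + 2*p (r(p) = -3 + (p + (4 + p)) = -3 + (4 + 2*p) = 1 + 2*p)
O(D) = -9 + D
B(Z) = (1 + 2*Z)*(-2 + Z) (B(Z) = (7 + (-9 + Z))*(1 + 2*Z) = (-2 + Z)*(1 + 2*Z) = (1 + 2*Z)*(-2 + Z))
k(C) = 2*C (k(C) = 3*C - C = 2*C)
B(91) - k(n(9) + 11) = (1 + 2*91)*(-2 + 91) - 2*(9 + 11) = (1 + 182)*89 - 2*20 = 183*89 - 1*40 = 16287 - 40 = 16247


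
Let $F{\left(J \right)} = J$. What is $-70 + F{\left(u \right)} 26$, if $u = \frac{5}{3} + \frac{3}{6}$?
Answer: $- \frac{41}{3} \approx -13.667$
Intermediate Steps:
$u = \frac{13}{6}$ ($u = 5 \cdot \frac{1}{3} + 3 \cdot \frac{1}{6} = \frac{5}{3} + \frac{1}{2} = \frac{13}{6} \approx 2.1667$)
$-70 + F{\left(u \right)} 26 = -70 + \frac{13}{6} \cdot 26 = -70 + \frac{169}{3} = - \frac{41}{3}$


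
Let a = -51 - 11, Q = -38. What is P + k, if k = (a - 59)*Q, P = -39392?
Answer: -34794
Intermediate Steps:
a = -62
k = 4598 (k = (-62 - 59)*(-38) = -121*(-38) = 4598)
P + k = -39392 + 4598 = -34794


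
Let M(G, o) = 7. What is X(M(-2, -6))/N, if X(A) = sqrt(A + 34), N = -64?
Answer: -sqrt(41)/64 ≈ -0.10005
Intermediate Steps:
X(A) = sqrt(34 + A)
X(M(-2, -6))/N = sqrt(34 + 7)/(-64) = -sqrt(41)/64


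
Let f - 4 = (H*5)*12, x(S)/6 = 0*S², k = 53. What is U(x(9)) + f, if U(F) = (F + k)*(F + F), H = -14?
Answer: -836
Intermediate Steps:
x(S) = 0 (x(S) = 6*(0*S²) = 6*0 = 0)
U(F) = 2*F*(53 + F) (U(F) = (F + 53)*(F + F) = (53 + F)*(2*F) = 2*F*(53 + F))
f = -836 (f = 4 - 14*5*12 = 4 - 70*12 = 4 - 840 = -836)
U(x(9)) + f = 2*0*(53 + 0) - 836 = 2*0*53 - 836 = 0 - 836 = -836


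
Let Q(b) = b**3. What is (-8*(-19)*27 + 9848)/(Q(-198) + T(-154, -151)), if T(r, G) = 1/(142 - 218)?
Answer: -1060352/589941793 ≈ -0.0017974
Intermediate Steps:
T(r, G) = -1/76 (T(r, G) = 1/(-76) = -1/76)
(-8*(-19)*27 + 9848)/(Q(-198) + T(-154, -151)) = (-8*(-19)*27 + 9848)/((-198)**3 - 1/76) = (152*27 + 9848)/(-7762392 - 1/76) = (4104 + 9848)/(-589941793/76) = 13952*(-76/589941793) = -1060352/589941793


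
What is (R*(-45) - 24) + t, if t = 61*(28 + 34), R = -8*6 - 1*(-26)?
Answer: 4748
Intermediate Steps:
R = -22 (R = -48 + 26 = -22)
t = 3782 (t = 61*62 = 3782)
(R*(-45) - 24) + t = (-22*(-45) - 24) + 3782 = (990 - 24) + 3782 = 966 + 3782 = 4748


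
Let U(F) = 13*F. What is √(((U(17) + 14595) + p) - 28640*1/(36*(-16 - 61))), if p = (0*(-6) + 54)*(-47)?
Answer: √655717678/231 ≈ 110.85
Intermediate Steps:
p = -2538 (p = (0 + 54)*(-47) = 54*(-47) = -2538)
√(((U(17) + 14595) + p) - 28640*1/(36*(-16 - 61))) = √(((13*17 + 14595) - 2538) - 28640*1/(36*(-16 - 61))) = √(((221 + 14595) - 2538) - 28640/((-77*36))) = √((14816 - 2538) - 28640/(-2772)) = √(12278 - 28640*(-1/2772)) = √(12278 + 7160/693) = √(8515814/693) = √655717678/231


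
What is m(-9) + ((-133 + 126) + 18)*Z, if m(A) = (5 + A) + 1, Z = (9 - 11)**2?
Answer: 41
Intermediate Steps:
Z = 4 (Z = (-2)**2 = 4)
m(A) = 6 + A
m(-9) + ((-133 + 126) + 18)*Z = (6 - 9) + ((-133 + 126) + 18)*4 = -3 + (-7 + 18)*4 = -3 + 11*4 = -3 + 44 = 41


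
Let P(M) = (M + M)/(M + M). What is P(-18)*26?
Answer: 26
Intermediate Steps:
P(M) = 1 (P(M) = (2*M)/((2*M)) = (2*M)*(1/(2*M)) = 1)
P(-18)*26 = 1*26 = 26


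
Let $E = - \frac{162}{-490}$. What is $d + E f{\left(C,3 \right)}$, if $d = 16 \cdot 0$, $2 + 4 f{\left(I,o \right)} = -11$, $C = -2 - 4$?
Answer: $- \frac{1053}{980} \approx -1.0745$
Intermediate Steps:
$C = -6$ ($C = -2 - 4 = -6$)
$f{\left(I,o \right)} = - \frac{13}{4}$ ($f{\left(I,o \right)} = - \frac{1}{2} + \frac{1}{4} \left(-11\right) = - \frac{1}{2} - \frac{11}{4} = - \frac{13}{4}$)
$d = 0$
$E = \frac{81}{245}$ ($E = \left(-162\right) \left(- \frac{1}{490}\right) = \frac{81}{245} \approx 0.33061$)
$d + E f{\left(C,3 \right)} = 0 + \frac{81}{245} \left(- \frac{13}{4}\right) = 0 - \frac{1053}{980} = - \frac{1053}{980}$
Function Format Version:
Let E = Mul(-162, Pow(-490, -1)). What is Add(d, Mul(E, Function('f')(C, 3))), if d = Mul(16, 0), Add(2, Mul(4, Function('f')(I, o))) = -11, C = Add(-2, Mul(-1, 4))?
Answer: Rational(-1053, 980) ≈ -1.0745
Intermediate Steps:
C = -6 (C = Add(-2, -4) = -6)
Function('f')(I, o) = Rational(-13, 4) (Function('f')(I, o) = Add(Rational(-1, 2), Mul(Rational(1, 4), -11)) = Add(Rational(-1, 2), Rational(-11, 4)) = Rational(-13, 4))
d = 0
E = Rational(81, 245) (E = Mul(-162, Rational(-1, 490)) = Rational(81, 245) ≈ 0.33061)
Add(d, Mul(E, Function('f')(C, 3))) = Add(0, Mul(Rational(81, 245), Rational(-13, 4))) = Add(0, Rational(-1053, 980)) = Rational(-1053, 980)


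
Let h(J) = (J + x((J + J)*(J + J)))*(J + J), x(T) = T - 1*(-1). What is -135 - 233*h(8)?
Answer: -988055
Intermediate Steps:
x(T) = 1 + T (x(T) = T + 1 = 1 + T)
h(J) = 2*J*(1 + J + 4*J²) (h(J) = (J + (1 + (J + J)*(J + J)))*(J + J) = (J + (1 + (2*J)*(2*J)))*(2*J) = (J + (1 + 4*J²))*(2*J) = (1 + J + 4*J²)*(2*J) = 2*J*(1 + J + 4*J²))
-135 - 233*h(8) = -135 - 466*8*(1 + 8 + 4*8²) = -135 - 466*8*(1 + 8 + 4*64) = -135 - 466*8*(1 + 8 + 256) = -135 - 466*8*265 = -135 - 233*4240 = -135 - 987920 = -988055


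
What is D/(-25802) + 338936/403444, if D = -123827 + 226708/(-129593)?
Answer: 271697244415369/48179262106078 ≈ 5.6393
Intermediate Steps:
D = -16047339119/129593 (D = -123827 + 226708*(-1/129593) = -123827 - 226708/129593 = -16047339119/129593 ≈ -1.2383e+5)
D/(-25802) + 338936/403444 = -16047339119/129593/(-25802) + 338936/403444 = -16047339119/129593*(-1/25802) + 338936*(1/403444) = 2292477017/477679798 + 84734/100861 = 271697244415369/48179262106078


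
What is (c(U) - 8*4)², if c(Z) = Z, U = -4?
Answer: 1296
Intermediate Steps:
(c(U) - 8*4)² = (-4 - 8*4)² = (-4 - 32)² = (-36)² = 1296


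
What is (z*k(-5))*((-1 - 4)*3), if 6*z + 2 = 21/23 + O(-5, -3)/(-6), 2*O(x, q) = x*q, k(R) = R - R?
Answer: 0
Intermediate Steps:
k(R) = 0
O(x, q) = q*x/2 (O(x, q) = (x*q)/2 = (q*x)/2 = q*x/2)
z = -215/552 (z = -1/3 + (21/23 + ((1/2)*(-3)*(-5))/(-6))/6 = -1/3 + (21*(1/23) + (15/2)*(-1/6))/6 = -1/3 + (21/23 - 5/4)/6 = -1/3 + (1/6)*(-31/92) = -1/3 - 31/552 = -215/552 ≈ -0.38949)
(z*k(-5))*((-1 - 4)*3) = (-215/552*0)*((-1 - 4)*3) = 0*(-5*3) = 0*(-15) = 0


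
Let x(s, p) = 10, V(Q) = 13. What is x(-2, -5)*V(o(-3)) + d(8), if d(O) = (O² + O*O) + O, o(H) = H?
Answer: 266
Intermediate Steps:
d(O) = O + 2*O² (d(O) = (O² + O²) + O = 2*O² + O = O + 2*O²)
x(-2, -5)*V(o(-3)) + d(8) = 10*13 + 8*(1 + 2*8) = 130 + 8*(1 + 16) = 130 + 8*17 = 130 + 136 = 266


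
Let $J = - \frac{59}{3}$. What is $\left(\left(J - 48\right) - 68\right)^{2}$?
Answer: $\frac{165649}{9} \approx 18405.0$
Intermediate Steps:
$J = - \frac{59}{3}$ ($J = \left(-59\right) \frac{1}{3} = - \frac{59}{3} \approx -19.667$)
$\left(\left(J - 48\right) - 68\right)^{2} = \left(\left(- \frac{59}{3} - 48\right) - 68\right)^{2} = \left(- \frac{203}{3} - 68\right)^{2} = \left(- \frac{407}{3}\right)^{2} = \frac{165649}{9}$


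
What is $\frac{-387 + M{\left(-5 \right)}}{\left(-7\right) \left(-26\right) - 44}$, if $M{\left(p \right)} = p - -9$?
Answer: $- \frac{383}{138} \approx -2.7754$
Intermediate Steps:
$M{\left(p \right)} = 9 + p$ ($M{\left(p \right)} = p + 9 = 9 + p$)
$\frac{-387 + M{\left(-5 \right)}}{\left(-7\right) \left(-26\right) - 44} = \frac{-387 + \left(9 - 5\right)}{\left(-7\right) \left(-26\right) - 44} = \frac{-387 + 4}{182 - 44} = - \frac{383}{138}$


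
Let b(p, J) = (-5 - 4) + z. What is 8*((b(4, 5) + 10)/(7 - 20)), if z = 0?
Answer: -8/13 ≈ -0.61539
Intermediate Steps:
b(p, J) = -9 (b(p, J) = (-5 - 4) + 0 = -9 + 0 = -9)
8*((b(4, 5) + 10)/(7 - 20)) = 8*((-9 + 10)/(7 - 20)) = 8*(1/(-13)) = 8*(1*(-1/13)) = 8*(-1/13) = -8/13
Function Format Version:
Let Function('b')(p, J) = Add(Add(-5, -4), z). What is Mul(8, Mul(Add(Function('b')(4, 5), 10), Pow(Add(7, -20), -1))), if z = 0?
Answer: Rational(-8, 13) ≈ -0.61539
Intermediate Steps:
Function('b')(p, J) = -9 (Function('b')(p, J) = Add(Add(-5, -4), 0) = Add(-9, 0) = -9)
Mul(8, Mul(Add(Function('b')(4, 5), 10), Pow(Add(7, -20), -1))) = Mul(8, Mul(Add(-9, 10), Pow(Add(7, -20), -1))) = Mul(8, Mul(1, Pow(-13, -1))) = Mul(8, Mul(1, Rational(-1, 13))) = Mul(8, Rational(-1, 13)) = Rational(-8, 13)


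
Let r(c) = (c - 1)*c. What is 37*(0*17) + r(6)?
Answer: 30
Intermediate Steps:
r(c) = c*(-1 + c) (r(c) = (-1 + c)*c = c*(-1 + c))
37*(0*17) + r(6) = 37*(0*17) + 6*(-1 + 6) = 37*0 + 6*5 = 0 + 30 = 30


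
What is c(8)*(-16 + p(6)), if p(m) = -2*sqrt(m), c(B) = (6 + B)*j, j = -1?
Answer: 224 + 28*sqrt(6) ≈ 292.59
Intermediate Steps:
c(B) = -6 - B (c(B) = (6 + B)*(-1) = -6 - B)
c(8)*(-16 + p(6)) = (-6 - 1*8)*(-16 - 2*sqrt(6)) = (-6 - 8)*(-16 - 2*sqrt(6)) = -14*(-16 - 2*sqrt(6)) = 224 + 28*sqrt(6)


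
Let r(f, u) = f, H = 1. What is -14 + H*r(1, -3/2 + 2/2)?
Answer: -13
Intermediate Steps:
-14 + H*r(1, -3/2 + 2/2) = -14 + 1*1 = -14 + 1 = -13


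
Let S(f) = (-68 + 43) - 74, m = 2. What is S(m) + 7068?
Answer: 6969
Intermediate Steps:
S(f) = -99 (S(f) = -25 - 74 = -99)
S(m) + 7068 = -99 + 7068 = 6969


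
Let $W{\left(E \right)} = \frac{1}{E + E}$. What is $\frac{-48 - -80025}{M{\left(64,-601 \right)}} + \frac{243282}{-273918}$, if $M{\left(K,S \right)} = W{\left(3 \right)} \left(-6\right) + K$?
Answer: $\frac{1216211840}{958713} \approx 1268.6$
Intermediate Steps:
$W{\left(E \right)} = \frac{1}{2 E}$
$M{\left(K,S \right)} = -1 + K$ ($M{\left(K,S \right)} = \frac{1}{2 \cdot 3} \left(-6\right) + K = \frac{1}{2} \cdot \frac{1}{3} \left(-6\right) + K = \frac{1}{6} \left(-6\right) + K = -1 + K$)
$\frac{-48 - -80025}{M{\left(64,-601 \right)}} + \frac{243282}{-273918} = \frac{-48 - -80025}{-1 + 64} + \frac{243282}{-273918} = \frac{-48 + 80025}{63} + 243282 \left(- \frac{1}{273918}\right) = 79977 \cdot \frac{1}{63} - \frac{40547}{45653} = \frac{26659}{21} - \frac{40547}{45653} = \frac{1216211840}{958713}$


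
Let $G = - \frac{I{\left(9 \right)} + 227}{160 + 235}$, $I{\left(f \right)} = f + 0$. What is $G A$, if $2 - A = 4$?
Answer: $\frac{472}{395} \approx 1.1949$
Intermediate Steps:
$I{\left(f \right)} = f$
$A = -2$ ($A = 2 - 4 = -2$)
$G = - \frac{236}{395}$ ($G = - \frac{9 + 227}{160 + 235} = - \frac{236}{395} \approx -0.59747$)
$G A = \left(- \frac{236}{395}\right) \left(-2\right) = \frac{472}{395}$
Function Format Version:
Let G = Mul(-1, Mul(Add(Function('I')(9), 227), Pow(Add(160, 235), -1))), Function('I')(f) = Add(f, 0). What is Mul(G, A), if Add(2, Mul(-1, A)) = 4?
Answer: Rational(472, 395) ≈ 1.1949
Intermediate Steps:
Function('I')(f) = f
A = -2 (A = Add(2, Mul(-1, 4)) = Add(2, -4) = -2)
G = Rational(-236, 395) (G = Mul(-1, Mul(Add(9, 227), Pow(Add(160, 235), -1))) = Mul(-1, Mul(236, Pow(395, -1))) = Mul(-1, Mul(236, Rational(1, 395))) = Mul(-1, Rational(236, 395)) = Rational(-236, 395) ≈ -0.59747)
Mul(G, A) = Mul(Rational(-236, 395), -2) = Rational(472, 395)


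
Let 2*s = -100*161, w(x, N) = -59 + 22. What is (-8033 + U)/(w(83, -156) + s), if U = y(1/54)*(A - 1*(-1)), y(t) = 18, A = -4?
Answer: 1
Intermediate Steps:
w(x, N) = -37
U = -54 (U = 18*(-4 - 1*(-1)) = 18*(-4 + 1) = 18*(-3) = -54)
s = -8050 (s = (-100*161)/2 = (½)*(-16100) = -8050)
(-8033 + U)/(w(83, -156) + s) = (-8033 - 54)/(-37 - 8050) = -8087/(-8087) = -8087*(-1/8087) = 1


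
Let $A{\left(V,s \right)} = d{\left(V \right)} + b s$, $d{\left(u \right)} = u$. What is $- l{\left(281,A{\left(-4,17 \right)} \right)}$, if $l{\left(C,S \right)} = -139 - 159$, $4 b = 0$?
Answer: $298$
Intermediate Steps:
$b = 0$ ($b = \frac{1}{4} \cdot 0 = 0$)
$A{\left(V,s \right)} = V$ ($A{\left(V,s \right)} = V + 0 s = V + 0 = V$)
$l{\left(C,S \right)} = -298$ ($l{\left(C,S \right)} = -139 - 159 = -298$)
$- l{\left(281,A{\left(-4,17 \right)} \right)} = \left(-1\right) \left(-298\right) = 298$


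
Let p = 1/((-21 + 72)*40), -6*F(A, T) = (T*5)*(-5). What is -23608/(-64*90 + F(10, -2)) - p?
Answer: 28892731/7060440 ≈ 4.0922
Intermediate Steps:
F(A, T) = 25*T/6 (F(A, T) = -T*5*(-5)/6 = -5*T*(-5)/6 = -(-25)*T/6 = 25*T/6)
p = 1/2040 (p = 1/(51*40) = 1/2040 ≈ 0.00049020)
-23608/(-64*90 + F(10, -2)) - p = -23608/(-64*90 + (25/6)*(-2)) - 1*1/2040 = -23608/(-5760 - 25/3) - 1/2040 = -23608/(-17305/3) - 1/2040 = -23608*(-3/17305) - 1/2040 = 70824/17305 - 1/2040 = 28892731/7060440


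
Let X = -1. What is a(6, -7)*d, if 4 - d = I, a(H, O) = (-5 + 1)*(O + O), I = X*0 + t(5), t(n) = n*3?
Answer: -616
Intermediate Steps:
t(n) = 3*n
I = 15 (I = -1*0 + 3*5 = 0 + 15 = 15)
a(H, O) = -8*O
d = -11 (d = 4 - 1*15 = 4 - 15 = -11)
a(6, -7)*d = -8*(-7)*(-11) = 56*(-11) = -616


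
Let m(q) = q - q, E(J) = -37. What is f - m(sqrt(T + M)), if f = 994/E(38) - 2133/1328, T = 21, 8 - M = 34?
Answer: -1398953/49136 ≈ -28.471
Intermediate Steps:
M = -26 (M = 8 - 1*34 = 8 - 34 = -26)
m(q) = 0
f = -1398953/49136 (f = 994/(-37) - 2133/1328 = 994*(-1/37) - 2133*1/1328 = -994/37 - 2133/1328 = -1398953/49136 ≈ -28.471)
f - m(sqrt(T + M)) = -1398953/49136 - 1*0 = -1398953/49136 + 0 = -1398953/49136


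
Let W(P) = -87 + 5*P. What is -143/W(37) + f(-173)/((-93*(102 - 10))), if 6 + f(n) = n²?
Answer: -90347/18228 ≈ -4.9565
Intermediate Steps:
f(n) = -6 + n²
-143/W(37) + f(-173)/((-93*(102 - 10))) = -143/(-87 + 5*37) + (-6 + (-173)²)/((-93*(102 - 10))) = -143/(-87 + 185) + (-6 + 29929)/((-93*92)) = -143/98 + 29923/(-8556) = -143*1/98 + 29923*(-1/8556) = -143/98 - 1301/372 = -90347/18228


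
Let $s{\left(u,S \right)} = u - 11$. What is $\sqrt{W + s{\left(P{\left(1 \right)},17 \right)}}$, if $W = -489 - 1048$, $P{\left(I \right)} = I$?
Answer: $i \sqrt{1547} \approx 39.332 i$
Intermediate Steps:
$s{\left(u,S \right)} = -11 + u$ ($s{\left(u,S \right)} = u - 11 = -11 + u$)
$W = -1537$ ($W = -489 - 1048 = -1537$)
$\sqrt{W + s{\left(P{\left(1 \right)},17 \right)}} = \sqrt{-1537 + \left(-11 + 1\right)} = \sqrt{-1537 - 10} = \sqrt{-1547} = i \sqrt{1547}$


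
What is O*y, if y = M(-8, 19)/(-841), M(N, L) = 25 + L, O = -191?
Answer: 8404/841 ≈ 9.9929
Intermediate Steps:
y = -44/841 (y = (25 + 19)/(-841) = 44*(-1/841) = -44/841 ≈ -0.052319)
O*y = -191*(-44/841) = 8404/841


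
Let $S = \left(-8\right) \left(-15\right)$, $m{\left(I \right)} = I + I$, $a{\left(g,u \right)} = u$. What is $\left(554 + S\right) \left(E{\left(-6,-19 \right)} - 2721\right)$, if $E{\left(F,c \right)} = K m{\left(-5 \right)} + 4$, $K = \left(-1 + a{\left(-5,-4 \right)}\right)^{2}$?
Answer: $-1999758$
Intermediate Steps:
$m{\left(I \right)} = 2 I$
$K = 25$ ($K = \left(-1 - 4\right)^{2} = \left(-5\right)^{2} = 25$)
$E{\left(F,c \right)} = -246$ ($E{\left(F,c \right)} = 25 \cdot 2 \left(-5\right) + 4 = 25 \left(-10\right) + 4 = -250 + 4 = -246$)
$S = 120$
$\left(554 + S\right) \left(E{\left(-6,-19 \right)} - 2721\right) = \left(554 + 120\right) \left(-246 - 2721\right) = 674 \left(-2967\right) = -1999758$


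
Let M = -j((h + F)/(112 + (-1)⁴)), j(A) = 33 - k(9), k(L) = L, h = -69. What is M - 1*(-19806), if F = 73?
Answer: 19782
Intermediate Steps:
j(A) = 24 (j(A) = 33 - 1*9 = 33 - 9 = 24)
M = -24 (M = -1*24 = -24)
M - 1*(-19806) = -24 - 1*(-19806) = -24 + 19806 = 19782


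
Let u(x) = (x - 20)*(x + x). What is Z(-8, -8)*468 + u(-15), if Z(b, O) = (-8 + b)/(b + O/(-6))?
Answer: 10866/5 ≈ 2173.2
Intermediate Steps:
u(x) = 2*x*(-20 + x) (u(x) = (-20 + x)*(2*x) = 2*x*(-20 + x))
Z(b, O) = (-8 + b)/(b - O/6) (Z(b, O) = (-8 + b)/(b + O*(-⅙)) = (-8 + b)/(b - O/6))
Z(-8, -8)*468 + u(-15) = (6*(8 - 1*(-8))/(-8 - 6*(-8)))*468 + 2*(-15)*(-20 - 15) = (6*(8 + 8)/(-8 + 48))*468 + 2*(-15)*(-35) = (6*16/40)*468 + 1050 = (6*(1/40)*16)*468 + 1050 = (12/5)*468 + 1050 = 5616/5 + 1050 = 10866/5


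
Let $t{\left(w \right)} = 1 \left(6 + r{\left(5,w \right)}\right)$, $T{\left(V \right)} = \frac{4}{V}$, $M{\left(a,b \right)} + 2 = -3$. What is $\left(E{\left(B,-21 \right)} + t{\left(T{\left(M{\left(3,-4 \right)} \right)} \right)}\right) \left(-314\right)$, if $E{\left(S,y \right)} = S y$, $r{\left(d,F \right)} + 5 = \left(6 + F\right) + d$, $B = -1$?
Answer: $- \frac{50554}{5} \approx -10111.0$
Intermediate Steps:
$M{\left(a,b \right)} = -5$ ($M{\left(a,b \right)} = -2 - 3 = -5$)
$r{\left(d,F \right)} = 1 + F + d$ ($r{\left(d,F \right)} = -5 + \left(\left(6 + F\right) + d\right) = -5 + \left(6 + F + d\right) = 1 + F + d$)
$t{\left(w \right)} = 12 + w$ ($t{\left(w \right)} = 1 \left(6 + \left(1 + w + 5\right)\right) = 1 \left(6 + \left(6 + w\right)\right) = 1 \left(12 + w\right) = 12 + w$)
$\left(E{\left(B,-21 \right)} + t{\left(T{\left(M{\left(3,-4 \right)} \right)} \right)}\right) \left(-314\right) = \left(\left(-1\right) \left(-21\right) + \left(12 + \frac{4}{-5}\right)\right) \left(-314\right) = \left(21 + \left(12 + 4 \left(- \frac{1}{5}\right)\right)\right) \left(-314\right) = \left(21 + \left(12 - \frac{4}{5}\right)\right) \left(-314\right) = \left(21 + \frac{56}{5}\right) \left(-314\right) = \frac{161}{5} \left(-314\right) = - \frac{50554}{5}$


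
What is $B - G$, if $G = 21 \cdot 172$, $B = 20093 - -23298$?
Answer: $39779$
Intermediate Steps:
$B = 43391$ ($B = 20093 + 23298 = 43391$)
$G = 3612$
$B - G = 43391 - 3612 = 39779$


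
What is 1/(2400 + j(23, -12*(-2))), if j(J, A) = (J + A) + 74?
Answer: 1/2521 ≈ 0.00039667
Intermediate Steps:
j(J, A) = 74 + A + J (j(J, A) = (A + J) + 74 = 74 + A + J)
1/(2400 + j(23, -12*(-2))) = 1/(2400 + (74 - 12*(-2) + 23)) = 1/(2400 + (74 + 24 + 23)) = 1/(2400 + 121) = 1/2521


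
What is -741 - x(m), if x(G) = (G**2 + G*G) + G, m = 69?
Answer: -10332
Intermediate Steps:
x(G) = G + 2*G**2 (x(G) = (G**2 + G**2) + G = 2*G**2 + G = G + 2*G**2)
-741 - x(m) = -741 - 69*(1 + 2*69) = -741 - 69*(1 + 138) = -741 - 69*139 = -741 - 1*9591 = -741 - 9591 = -10332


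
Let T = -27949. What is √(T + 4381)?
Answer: 4*I*√1473 ≈ 153.52*I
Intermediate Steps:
√(T + 4381) = √(-27949 + 4381) = √(-23568) = 4*I*√1473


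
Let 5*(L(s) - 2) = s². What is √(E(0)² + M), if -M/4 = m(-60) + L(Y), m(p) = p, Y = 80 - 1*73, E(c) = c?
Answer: 2*√1205/5 ≈ 13.885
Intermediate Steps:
Y = 7 (Y = 80 - 73 = 7)
L(s) = 2 + s²/5
M = 964/5 (M = -4*(-60 + (2 + (⅕)*7²)) = -4*(-60 + (2 + (⅕)*49)) = -4*(-60 + (2 + 49/5)) = -4*(-60 + 59/5) = -4*(-241/5) = 964/5 ≈ 192.80)
√(E(0)² + M) = √(0² + 964/5) = √(0 + 964/5) = √(964/5) = 2*√1205/5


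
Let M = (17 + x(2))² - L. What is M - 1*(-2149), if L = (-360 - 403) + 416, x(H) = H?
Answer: 2857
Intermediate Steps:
L = -347 (L = -763 + 416 = -347)
M = 708 (M = (17 + 2)² - 1*(-347) = 19² + 347 = 361 + 347 = 708)
M - 1*(-2149) = 708 - 1*(-2149) = 708 + 2149 = 2857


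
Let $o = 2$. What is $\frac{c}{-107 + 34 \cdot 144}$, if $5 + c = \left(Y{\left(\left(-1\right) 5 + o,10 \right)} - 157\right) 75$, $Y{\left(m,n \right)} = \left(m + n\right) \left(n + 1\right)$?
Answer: $- \frac{6005}{4789} \approx -1.2539$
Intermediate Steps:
$Y{\left(m,n \right)} = \left(1 + n\right) \left(m + n\right)$ ($Y{\left(m,n \right)} = \left(m + n\right) \left(1 + n\right) = \left(1 + n\right) \left(m + n\right)$)
$c = -6005$ ($c = -5 + \left(\left(\left(\left(-1\right) 5 + 2\right) + 10 + 10^{2} + \left(\left(-1\right) 5 + 2\right) 10\right) - 157\right) 75 = -5 + \left(\left(\left(-5 + 2\right) + 10 + 100 + \left(-5 + 2\right) 10\right) - 157\right) 75 = -5 + \left(\left(-3 + 10 + 100 - 30\right) - 157\right) 75 = -5 + \left(77 - 157\right) 75 = -5 - 6000 = -6005$)
$\frac{c}{-107 + 34 \cdot 144} = - \frac{6005}{-107 + 34 \cdot 144} = - \frac{6005}{-107 + 4896} = - \frac{6005}{4789}$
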